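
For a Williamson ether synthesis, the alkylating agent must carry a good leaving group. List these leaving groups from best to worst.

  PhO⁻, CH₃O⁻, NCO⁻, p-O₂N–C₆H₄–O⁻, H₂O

H₂O > NCO⁻ > p-O₂N–C₆H₄–O⁻ > PhO⁻ > CH₃O⁻

A good leaving group is a weak base: the lower the pKₐ of its conjugate acid, the more readily it departs.
H₂O: pKₐ(H₃O⁺) ≈ -1.7
NCO⁻: pKₐ(HOCN) ≈ 3.5
p-O₂N–C₆H₄–O⁻: pKₐ(p-nitrophenol) ≈ 7.2
PhO⁻: pKₐ(C₆H₅OH (phenol)) ≈ 10
CH₃O⁻: pKₐ(CH₃OH) ≈ 15.5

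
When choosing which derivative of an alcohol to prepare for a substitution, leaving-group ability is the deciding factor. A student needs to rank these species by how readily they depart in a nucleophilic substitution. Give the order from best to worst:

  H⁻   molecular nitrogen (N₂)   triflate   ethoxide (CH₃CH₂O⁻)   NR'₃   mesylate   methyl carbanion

The more stable X⁻ (or X) is on its own — i.e. the weaker a base it is — the better a leaving group it makes.
molecular nitrogen (N₂): no meaningful conjugate acid; N₂ departs as an exceptionally stable neutral molecule
triflate: pKₐ(CF₃SO₃H (triflic acid)) ≈ -14 — charge spread over three oxygens and a CF₃ group; the premier leaving group in synthesis
mesylate: pKₐ(CH₃SO₃H (MsOH)) ≈ -1.9
NR'₃: pKₐ(R'₃NH⁺) ≈ 10.7 — neutral but still a fairly strong base; Hofmann-elimination LG
ethoxide (CH₃CH₂O⁻): pKₐ(CH₃CH₂OH) ≈ 16 — strong base; alkoxides do not leave unassisted
H⁻: pKₐ(H₂) ≈ 36 — extremely strong base; leaves only in special hydride-transfer contexts
methyl carbanion: pKₐ(CH₄) ≈ 48 — unstabilised carbanion; the worst conceivable leaving group

molecular nitrogen (N₂) > triflate > mesylate > NR'₃ > ethoxide (CH₃CH₂O⁻) > H⁻ > methyl carbanion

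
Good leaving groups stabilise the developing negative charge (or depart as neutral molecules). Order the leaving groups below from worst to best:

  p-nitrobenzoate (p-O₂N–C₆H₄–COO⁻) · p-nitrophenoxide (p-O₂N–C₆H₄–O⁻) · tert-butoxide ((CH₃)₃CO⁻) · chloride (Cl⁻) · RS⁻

The more stable X⁻ (or X) is on its own — i.e. the weaker a base it is — the better a leaving group it makes.
chloride (Cl⁻): pKₐ(HCl) ≈ -7 — moderately weak base
p-nitrobenzoate (p-O₂N–C₆H₄–COO⁻): pKₐ(p-nitrobenzoic acid) ≈ 3.4
p-nitrophenoxide (p-O₂N–C₆H₄–O⁻): pKₐ(p-nitrophenol) ≈ 7.2 — nitro group delocalises the charge; the classic chromogenic LG
RS⁻: pKₐ(RSH (a thiol)) ≈ 10.5
tert-butoxide ((CH₃)₃CO⁻): pKₐ(t-BuOH) ≈ 18 — bulky, strongly basic alkoxide
The question asks for worst first, so the sequence is read in increasing leaving-group ability.

tert-butoxide ((CH₃)₃CO⁻) < RS⁻ < p-nitrophenoxide (p-O₂N–C₆H₄–O⁻) < p-nitrobenzoate (p-O₂N–C₆H₄–COO⁻) < chloride (Cl⁻)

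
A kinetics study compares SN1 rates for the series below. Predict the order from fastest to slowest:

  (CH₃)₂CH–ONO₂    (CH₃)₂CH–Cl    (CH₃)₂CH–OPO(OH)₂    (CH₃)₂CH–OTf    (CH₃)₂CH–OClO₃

(CH₃)₂CH–OTf > (CH₃)₂CH–OClO₃ > (CH₃)₂CH–Cl > (CH₃)₂CH–ONO₂ > (CH₃)₂CH–OPO(OH)₂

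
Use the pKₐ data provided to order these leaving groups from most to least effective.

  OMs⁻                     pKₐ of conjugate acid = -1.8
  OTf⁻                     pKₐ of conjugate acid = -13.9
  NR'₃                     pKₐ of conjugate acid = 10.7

OTf⁻ > OMs⁻ > NR'₃

Lower conjugate-acid pKₐ ⇒ weaker base ⇒ better leaving group.
Sorting by the given values: OTf⁻ (-13.9), OMs⁻ (-1.8), NR'₃ (10.7).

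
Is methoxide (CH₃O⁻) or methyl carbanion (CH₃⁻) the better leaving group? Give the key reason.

methoxide (CH₃O⁻)

methoxide (CH₃O⁻) is the better leaving group.
pKₐ(CH₃OH) ≈ 15.5 versus pKₐ(CH₄) ≈ 48: methoxide (CH₃O⁻) is the much weaker base.
Strong base; alkoxides do not leave unassisted.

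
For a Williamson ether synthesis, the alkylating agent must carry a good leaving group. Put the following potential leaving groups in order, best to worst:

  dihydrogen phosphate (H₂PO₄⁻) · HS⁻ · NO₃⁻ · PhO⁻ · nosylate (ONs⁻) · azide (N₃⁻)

A good leaving group is a weak base: the lower the pKₐ of its conjugate acid, the more readily it departs.
nosylate (ONs⁻): pKₐ(p-O₂NC₆H₄SO₃H) ≈ -3.5
NO₃⁻: pKₐ(HNO₃) ≈ -1.3 — resonance-delocalised over three oxygens
dihydrogen phosphate (H₂PO₄⁻): pKₐ(H₃PO₄) ≈ 2.1 — moderate base; biological leaving group after further activation
azide (N₃⁻): pKₐ(HN₃) ≈ 4.7
HS⁻: pKₐ(H₂S) ≈ 7 — larger and more polarisable than the oxygen analogue
PhO⁻: pKₐ(C₆H₅OH (phenol)) ≈ 10 — resonance into the ring helps, but still a poor LG

nosylate (ONs⁻) > NO₃⁻ > dihydrogen phosphate (H₂PO₄⁻) > azide (N₃⁻) > HS⁻ > PhO⁻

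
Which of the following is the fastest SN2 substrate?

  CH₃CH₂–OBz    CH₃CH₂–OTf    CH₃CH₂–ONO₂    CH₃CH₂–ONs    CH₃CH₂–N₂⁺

CH₃CH₂–N₂⁺

Identical carbon frameworks mean the comparison reduces to leaving-group quality.
Rank by basicity of the departing species: weakest base leaves most easily.
CH₃CH₂–N₂⁺ loses N₂: no meaningful conjugate acid; N₂ departs as an exceptionally stable neutral molecule
CH₃CH₂–OTf loses OTf⁻: pKₐ(CF₃SO₃H (triflic acid)) ≈ -14
CH₃CH₂–ONs loses ONs⁻: pKₐ(p-O₂NC₆H₄SO₃H) ≈ -3.5
CH₃CH₂–ONO₂ loses NO₃⁻: pKₐ(HNO₃) ≈ -1.3
CH₃CH₂–OBz loses PhCOO⁻: pKₐ(C₆H₅COOH) ≈ 4.2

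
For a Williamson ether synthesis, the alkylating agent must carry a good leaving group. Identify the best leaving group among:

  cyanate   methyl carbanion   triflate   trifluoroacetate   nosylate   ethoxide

Leaving-group ability tracks the stability of the departed species; conjugate-acid pKₐ is the usual yardstick (lower pKₐ → better LG).
triflate: pKₐ(CF₃SO₃H (triflic acid)) ≈ -14
nosylate: pKₐ(p-O₂NC₆H₄SO₃H) ≈ -3.5
trifluoroacetate: pKₐ(CF₃COOH) ≈ 0.2
cyanate: pKₐ(HOCN) ≈ 3.5
ethoxide: pKₐ(CH₃CH₂OH) ≈ 16
methyl carbanion: pKₐ(CH₄) ≈ 48

triflate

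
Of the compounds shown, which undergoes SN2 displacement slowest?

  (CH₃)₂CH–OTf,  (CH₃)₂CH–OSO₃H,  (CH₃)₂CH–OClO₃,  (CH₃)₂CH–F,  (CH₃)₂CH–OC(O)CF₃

(CH₃)₂CH–F

With the same alkyl group throughout, only the leaving group differentiates the rates.
Leaving-group ability tracks the stability of the departed species; conjugate-acid pKₐ is the usual yardstick (lower pKₐ → better LG).
(CH₃)₂CH–OTf loses OTf⁻: pKₐ(CF₃SO₃H (triflic acid)) ≈ -14
(CH₃)₂CH–OClO₃ loses ClO₄⁻: pKₐ(HClO₄) ≈ -10
(CH₃)₂CH–OSO₃H loses HSO₄⁻: pKₐ(H₂SO₄) ≈ -3
(CH₃)₂CH–OC(O)CF₃ loses CF₃COO⁻: pKₐ(CF₃COOH) ≈ 0.2
(CH₃)₂CH–F loses F⁻: pKₐ(HF) ≈ 3.2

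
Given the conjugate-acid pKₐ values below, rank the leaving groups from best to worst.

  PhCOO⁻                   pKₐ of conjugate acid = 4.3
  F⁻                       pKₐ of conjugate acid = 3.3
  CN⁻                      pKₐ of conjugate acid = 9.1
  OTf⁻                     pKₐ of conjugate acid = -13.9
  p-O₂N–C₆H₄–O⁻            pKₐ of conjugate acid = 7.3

Lower conjugate-acid pKₐ ⇒ weaker base ⇒ better leaving group.
Sorting by the given values: OTf⁻ (-13.9), F⁻ (3.3), PhCOO⁻ (4.3), p-O₂N–C₆H₄–O⁻ (7.3), CN⁻ (9.1).

OTf⁻ > F⁻ > PhCOO⁻ > p-O₂N–C₆H₄–O⁻ > CN⁻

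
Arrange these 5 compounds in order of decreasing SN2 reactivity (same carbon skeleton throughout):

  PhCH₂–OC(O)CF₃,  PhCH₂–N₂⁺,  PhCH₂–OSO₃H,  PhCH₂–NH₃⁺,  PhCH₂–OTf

PhCH₂–N₂⁺ > PhCH₂–OTf > PhCH₂–OSO₃H > PhCH₂–OC(O)CF₃ > PhCH₂–NH₃⁺

With the same alkyl group throughout, only the leaving group differentiates the rates.
Leaving-group ability tracks the stability of the departed species; conjugate-acid pKₐ is the usual yardstick (lower pKₐ → better LG).
PhCH₂–N₂⁺ loses N₂: no meaningful conjugate acid; N₂ departs as an exceptionally stable neutral molecule
PhCH₂–OTf loses OTf⁻: pKₐ(CF₃SO₃H (triflic acid)) ≈ -14
PhCH₂–OSO₃H loses HSO₄⁻: pKₐ(H₂SO₄) ≈ -3
PhCH₂–OC(O)CF₃ loses CF₃COO⁻: pKₐ(CF₃COOH) ≈ 0.2
PhCH₂–NH₃⁺ loses NH₃: pKₐ(NH₄⁺) ≈ 9.2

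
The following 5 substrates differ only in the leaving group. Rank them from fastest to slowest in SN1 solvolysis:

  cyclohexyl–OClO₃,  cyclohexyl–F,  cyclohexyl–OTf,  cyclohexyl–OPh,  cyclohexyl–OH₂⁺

cyclohexyl–OTf > cyclohexyl–OClO₃ > cyclohexyl–OH₂⁺ > cyclohexyl–F > cyclohexyl–OPh

The skeletons are identical, so relative rate is governed entirely by leaving-group ability.
The more stable X⁻ (or X) is on its own — i.e. the weaker a base it is — the better a leaving group it makes.
cyclohexyl–OTf loses OTf⁻: pKₐ(CF₃SO₃H (triflic acid)) ≈ -14
cyclohexyl–OClO₃ loses ClO₄⁻: pKₐ(HClO₄) ≈ -10
cyclohexyl–OH₂⁺ loses H₂O: pKₐ(H₃O⁺) ≈ -1.7
cyclohexyl–F loses F⁻: pKₐ(HF) ≈ 3.2
cyclohexyl–OPh loses PhO⁻: pKₐ(C₆H₅OH (phenol)) ≈ 10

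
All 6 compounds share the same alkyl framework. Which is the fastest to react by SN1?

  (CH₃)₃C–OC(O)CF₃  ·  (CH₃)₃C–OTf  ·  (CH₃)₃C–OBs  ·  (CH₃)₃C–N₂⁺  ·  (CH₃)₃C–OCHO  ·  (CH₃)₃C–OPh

With the same alkyl group throughout, only the leaving group differentiates the rates.
A good leaving group is a weak base: the lower the pKₐ of its conjugate acid, the more readily it departs.
(CH₃)₃C–N₂⁺ loses N₂: no meaningful conjugate acid; N₂ departs as an exceptionally stable neutral molecule
(CH₃)₃C–OTf loses OTf⁻: pKₐ(CF₃SO₃H (triflic acid)) ≈ -14
(CH₃)₃C–OBs loses OBs⁻: pKₐ(p-BrC₆H₄SO₃H) ≈ -2.8
(CH₃)₃C–OC(O)CF₃ loses CF₃COO⁻: pKₐ(CF₃COOH) ≈ 0.2
(CH₃)₃C–OCHO loses HCOO⁻: pKₐ(HCOOH) ≈ 3.8
(CH₃)₃C–OPh loses PhO⁻: pKₐ(C₆H₅OH (phenol)) ≈ 10

(CH₃)₃C–N₂⁺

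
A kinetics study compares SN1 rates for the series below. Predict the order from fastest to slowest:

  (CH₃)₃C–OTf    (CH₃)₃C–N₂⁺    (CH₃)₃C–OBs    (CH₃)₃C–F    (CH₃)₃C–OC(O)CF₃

Same R in every case — rank the leaving groups.
Rank by basicity of the departing species: weakest base leaves most easily.
(CH₃)₃C–N₂⁺ loses N₂: no meaningful conjugate acid; N₂ departs as an exceptionally stable neutral molecule
(CH₃)₃C–OTf loses OTf⁻: pKₐ(CF₃SO₃H (triflic acid)) ≈ -14
(CH₃)₃C–OBs loses OBs⁻: pKₐ(p-BrC₆H₄SO₃H) ≈ -2.8
(CH₃)₃C–OC(O)CF₃ loses CF₃COO⁻: pKₐ(CF₃COOH) ≈ 0.2
(CH₃)₃C–F loses F⁻: pKₐ(HF) ≈ 3.2

(CH₃)₃C–N₂⁺ > (CH₃)₃C–OTf > (CH₃)₃C–OBs > (CH₃)₃C–OC(O)CF₃ > (CH₃)₃C–F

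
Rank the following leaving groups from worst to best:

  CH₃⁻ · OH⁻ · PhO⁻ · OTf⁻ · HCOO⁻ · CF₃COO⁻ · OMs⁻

CH₃⁻ < OH⁻ < PhO⁻ < HCOO⁻ < CF₃COO⁻ < OMs⁻ < OTf⁻

OTf⁻: pKₐ(CF₃SO₃H (triflic acid)) ≈ -14 — charge spread over three oxygens and a CF₃ group; the premier leaving group in synthesis
OMs⁻: pKₐ(CH₃SO₃H (MsOH)) ≈ -1.9
CF₃COO⁻: pKₐ(CF₃COOH) ≈ 0.2
HCOO⁻: pKₐ(HCOOH) ≈ 3.8
PhO⁻: pKₐ(C₆H₅OH (phenol)) ≈ 10
OH⁻: pKₐ(H₂O) ≈ 15.7 — strong base; essentially never leaves without prior activation
CH₃⁻: pKₐ(CH₄) ≈ 48 — unstabilised carbanion; the worst conceivable leaving group
The question asks for worst first, so the sequence is read in increasing leaving-group ability.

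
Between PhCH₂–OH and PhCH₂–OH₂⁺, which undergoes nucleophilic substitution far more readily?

From PhCH₂–OH the departing group would be OH⁻ (pKₐ(H₂O) ≈ 15.7). Strong base; essentially never leaves without prior activation.
From PhCH₂–OH₂⁺ the leaving group is H₂O (pKₐ(H₃O⁺) ≈ -1.7). Neutral; leaves from a protonated alcohol (R–OH₂⁺).
(In practice PhCH₂–OH₂⁺ is made from PhCH₂–OH by protonation with strong acid, converting the leaving group from hydroxide to neutral water.)

PhCH₂–OH₂⁺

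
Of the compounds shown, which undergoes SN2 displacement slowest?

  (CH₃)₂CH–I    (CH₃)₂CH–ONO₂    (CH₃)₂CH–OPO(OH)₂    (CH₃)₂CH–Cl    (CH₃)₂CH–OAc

(CH₃)₂CH–OAc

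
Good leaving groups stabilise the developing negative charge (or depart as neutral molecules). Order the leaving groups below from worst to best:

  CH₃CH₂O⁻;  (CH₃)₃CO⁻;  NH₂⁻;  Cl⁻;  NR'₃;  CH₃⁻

CH₃⁻ < NH₂⁻ < (CH₃)₃CO⁻ < CH₃CH₂O⁻ < NR'₃ < Cl⁻

Leaving-group ability tracks the stability of the departed species; conjugate-acid pKₐ is the usual yardstick (lower pKₐ → better LG).
Cl⁻: pKₐ(HCl) ≈ -7 — moderately weak base
NR'₃: pKₐ(R'₃NH⁺) ≈ 10.7 — neutral but still a fairly strong base; Hofmann-elimination LG
CH₃CH₂O⁻: pKₐ(CH₃CH₂OH) ≈ 16
(CH₃)₃CO⁻: pKₐ(t-BuOH) ≈ 18
NH₂⁻: pKₐ(NH₃) ≈ 38
CH₃⁻: pKₐ(CH₄) ≈ 48
Reversing gives the worst-to-best order requested.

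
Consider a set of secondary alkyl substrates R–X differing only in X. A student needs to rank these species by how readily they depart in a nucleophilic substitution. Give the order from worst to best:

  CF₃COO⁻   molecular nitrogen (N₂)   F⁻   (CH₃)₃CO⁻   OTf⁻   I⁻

(CH₃)₃CO⁻ < F⁻ < CF₃COO⁻ < I⁻ < OTf⁻ < molecular nitrogen (N₂)

Rank by basicity of the departing species: weakest base leaves most easily.
molecular nitrogen (N₂): no meaningful conjugate acid; N₂ departs as an exceptionally stable neutral molecule
OTf⁻: pKₐ(CF₃SO₃H (triflic acid)) ≈ -14 — charge spread over three oxygens and a CF₃ group; the premier leaving group in synthesis
I⁻: pKₐ(HI) ≈ -10 — large, highly polarisable; very weak base
CF₃COO⁻: pKₐ(CF₃COOH) ≈ 0.2 — strongly electron-withdrawing CF₃ stabilises the carboxylate
F⁻: pKₐ(HF) ≈ 3.2 — small and strongly basic; the poor halide leaving group
(CH₃)₃CO⁻: pKₐ(t-BuOH) ≈ 18
Listed from poorest to best leaving group as asked.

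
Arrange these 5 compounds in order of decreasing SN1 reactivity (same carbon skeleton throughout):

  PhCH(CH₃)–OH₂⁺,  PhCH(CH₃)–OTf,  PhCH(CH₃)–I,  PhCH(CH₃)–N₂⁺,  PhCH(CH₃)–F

The skeletons are identical, so relative rate is governed entirely by leaving-group ability.
Leaving-group ability tracks the stability of the departed species; conjugate-acid pKₐ is the usual yardstick (lower pKₐ → better LG).
PhCH(CH₃)–N₂⁺ loses N₂: no meaningful conjugate acid; N₂ departs as an exceptionally stable neutral molecule
PhCH(CH₃)–OTf loses OTf⁻: pKₐ(CF₃SO₃H (triflic acid)) ≈ -14
PhCH(CH₃)–I loses I⁻: pKₐ(HI) ≈ -10
PhCH(CH₃)–OH₂⁺ loses H₂O: pKₐ(H₃O⁺) ≈ -1.7
PhCH(CH₃)–F loses F⁻: pKₐ(HF) ≈ 3.2

PhCH(CH₃)–N₂⁺ > PhCH(CH₃)–OTf > PhCH(CH₃)–I > PhCH(CH₃)–OH₂⁺ > PhCH(CH₃)–F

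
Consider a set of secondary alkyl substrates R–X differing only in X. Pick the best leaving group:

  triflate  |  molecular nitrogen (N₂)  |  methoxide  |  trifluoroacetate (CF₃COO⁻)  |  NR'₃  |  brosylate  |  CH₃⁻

The more stable X⁻ (or X) is on its own — i.e. the weaker a base it is — the better a leaving group it makes.
molecular nitrogen (N₂): no meaningful conjugate acid; N₂ departs as an exceptionally stable neutral molecule
triflate: pKₐ(CF₃SO₃H (triflic acid)) ≈ -14
brosylate: pKₐ(p-BrC₆H₄SO₃H) ≈ -2.8
trifluoroacetate (CF₃COO⁻): pKₐ(CF₃COOH) ≈ 0.2
NR'₃: pKₐ(R'₃NH⁺) ≈ 10.7
methoxide: pKₐ(CH₃OH) ≈ 15.5
CH₃⁻: pKₐ(CH₄) ≈ 48

molecular nitrogen (N₂)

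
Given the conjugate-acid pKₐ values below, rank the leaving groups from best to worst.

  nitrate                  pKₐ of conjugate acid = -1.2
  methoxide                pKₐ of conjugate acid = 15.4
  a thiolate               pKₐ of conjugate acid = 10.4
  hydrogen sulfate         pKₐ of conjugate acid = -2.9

Lower conjugate-acid pKₐ ⇒ weaker base ⇒ better leaving group.
Sorting by the given values: hydrogen sulfate (-2.9), nitrate (-1.2), a thiolate (10.4), methoxide (15.4).

hydrogen sulfate > nitrate > a thiolate > methoxide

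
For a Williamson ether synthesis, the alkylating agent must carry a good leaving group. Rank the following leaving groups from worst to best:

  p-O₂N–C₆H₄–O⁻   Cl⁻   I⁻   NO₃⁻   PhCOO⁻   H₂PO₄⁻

Rank by basicity of the departing species: weakest base leaves most easily.
I⁻: pKₐ(HI) ≈ -10 — large, highly polarisable; very weak base
Cl⁻: pKₐ(HCl) ≈ -7
NO₃⁻: pKₐ(HNO₃) ≈ -1.3
H₂PO₄⁻: pKₐ(H₃PO₄) ≈ 2.1 — moderate base; biological leaving group after further activation
PhCOO⁻: pKₐ(C₆H₅COOH) ≈ 4.2
p-O₂N–C₆H₄–O⁻: pKₐ(p-nitrophenol) ≈ 7.2 — nitro group delocalises the charge; the classic chromogenic LG
The question asks for worst first, so the sequence is read in increasing leaving-group ability.

p-O₂N–C₆H₄–O⁻ < PhCOO⁻ < H₂PO₄⁻ < NO₃⁻ < Cl⁻ < I⁻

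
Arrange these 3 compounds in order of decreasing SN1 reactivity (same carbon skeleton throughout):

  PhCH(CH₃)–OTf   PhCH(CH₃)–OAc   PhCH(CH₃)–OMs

PhCH(CH₃)–OTf > PhCH(CH₃)–OMs > PhCH(CH₃)–OAc

With the same alkyl group throughout, only the leaving group differentiates the rates.
The more stable X⁻ (or X) is on its own — i.e. the weaker a base it is — the better a leaving group it makes.
PhCH(CH₃)–OTf loses OTf⁻: pKₐ(CF₃SO₃H (triflic acid)) ≈ -14
PhCH(CH₃)–OMs loses OMs⁻: pKₐ(CH₃SO₃H (MsOH)) ≈ -1.9
PhCH(CH₃)–OAc loses AcO⁻: pKₐ(CH₃COOH) ≈ 4.8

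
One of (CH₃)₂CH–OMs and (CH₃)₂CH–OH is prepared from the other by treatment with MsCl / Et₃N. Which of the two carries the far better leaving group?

From (CH₃)₂CH–OH the departing group would be OH⁻ (pKₐ(H₂O) ≈ 15.7). Strong base; essentially never leaves without prior activation.
From (CH₃)₂CH–OMs the leaving group is OMs⁻ (pKₐ(CH₃SO₃H (MsOH)) ≈ -1.9). Resonance-delocalised alkanesulfonate.
Treatment with MsCl / Et₃N works by converting the hydroxyl into a mesylate, making (CH₃)₂CH–OMs enormously more reactive.

(CH₃)₂CH–OMs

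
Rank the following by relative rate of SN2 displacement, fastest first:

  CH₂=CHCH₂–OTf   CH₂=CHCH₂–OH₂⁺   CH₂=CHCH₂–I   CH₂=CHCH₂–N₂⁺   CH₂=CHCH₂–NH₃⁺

With the same alkyl group throughout, only the leaving group differentiates the rates.
Leaving-group ability tracks the stability of the departed species; conjugate-acid pKₐ is the usual yardstick (lower pKₐ → better LG).
CH₂=CHCH₂–N₂⁺ loses N₂: no meaningful conjugate acid; N₂ departs as an exceptionally stable neutral molecule
CH₂=CHCH₂–OTf loses OTf⁻: pKₐ(CF₃SO₃H (triflic acid)) ≈ -14
CH₂=CHCH₂–I loses I⁻: pKₐ(HI) ≈ -10
CH₂=CHCH₂–OH₂⁺ loses H₂O: pKₐ(H₃O⁺) ≈ -1.7
CH₂=CHCH₂–NH₃⁺ loses NH₃: pKₐ(NH₄⁺) ≈ 9.2

CH₂=CHCH₂–N₂⁺ > CH₂=CHCH₂–OTf > CH₂=CHCH₂–I > CH₂=CHCH₂–OH₂⁺ > CH₂=CHCH₂–NH₃⁺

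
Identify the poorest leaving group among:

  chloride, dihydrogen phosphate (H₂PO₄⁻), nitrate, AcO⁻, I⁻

Rank by basicity of the departing species: weakest base leaves most easily.
I⁻: pKₐ(HI) ≈ -10
chloride: pKₐ(HCl) ≈ -7
nitrate: pKₐ(HNO₃) ≈ -1.3
dihydrogen phosphate (H₂PO₄⁻): pKₐ(H₃PO₄) ≈ 2.1
AcO⁻: pKₐ(CH₃COOH) ≈ 4.8

AcO⁻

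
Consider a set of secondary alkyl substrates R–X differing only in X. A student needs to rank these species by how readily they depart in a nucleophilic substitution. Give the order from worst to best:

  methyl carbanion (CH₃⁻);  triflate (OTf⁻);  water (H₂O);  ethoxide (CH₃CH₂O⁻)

methyl carbanion (CH₃⁻) < ethoxide (CH₃CH₂O⁻) < water (H₂O) < triflate (OTf⁻)

triflate (OTf⁻): pKₐ(CF₃SO₃H (triflic acid)) ≈ -14
water (H₂O): pKₐ(H₃O⁺) ≈ -1.7
ethoxide (CH₃CH₂O⁻): pKₐ(CH₃CH₂OH) ≈ 16
methyl carbanion (CH₃⁻): pKₐ(CH₄) ≈ 48
Listed from poorest to best leaving group as asked.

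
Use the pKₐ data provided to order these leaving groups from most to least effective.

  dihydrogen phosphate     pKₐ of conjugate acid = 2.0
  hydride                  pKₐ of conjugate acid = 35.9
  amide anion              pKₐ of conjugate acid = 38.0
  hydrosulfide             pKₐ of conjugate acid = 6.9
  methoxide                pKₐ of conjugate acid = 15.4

Lower conjugate-acid pKₐ ⇒ weaker base ⇒ better leaving group.
Sorting by the given values: dihydrogen phosphate (2.0), hydrosulfide (6.9), methoxide (15.4), hydride (35.9), amide anion (38.0).

dihydrogen phosphate > hydrosulfide > methoxide > hydride > amide anion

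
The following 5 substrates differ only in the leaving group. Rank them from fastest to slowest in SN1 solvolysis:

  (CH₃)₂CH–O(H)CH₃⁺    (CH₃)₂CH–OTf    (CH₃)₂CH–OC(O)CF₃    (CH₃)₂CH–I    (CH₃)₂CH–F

(CH₃)₂CH–OTf > (CH₃)₂CH–I > (CH₃)₂CH–O(H)CH₃⁺ > (CH₃)₂CH–OC(O)CF₃ > (CH₃)₂CH–F

Same R in every case — rank the leaving groups.
The more stable X⁻ (or X) is on its own — i.e. the weaker a base it is — the better a leaving group it makes.
(CH₃)₂CH–OTf loses OTf⁻: pKₐ(CF₃SO₃H (triflic acid)) ≈ -14
(CH₃)₂CH–I loses I⁻: pKₐ(HI) ≈ -10
(CH₃)₂CH–O(H)CH₃⁺ loses R'OH: pKₐ(R'OH₂⁺) ≈ -2.4
(CH₃)₂CH–OC(O)CF₃ loses CF₃COO⁻: pKₐ(CF₃COOH) ≈ 0.2
(CH₃)₂CH–F loses F⁻: pKₐ(HF) ≈ 3.2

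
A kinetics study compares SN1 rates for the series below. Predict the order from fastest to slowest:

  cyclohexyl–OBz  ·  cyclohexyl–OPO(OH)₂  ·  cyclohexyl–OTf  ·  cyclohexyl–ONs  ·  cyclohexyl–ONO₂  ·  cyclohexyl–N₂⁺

cyclohexyl–N₂⁺ > cyclohexyl–OTf > cyclohexyl–ONs > cyclohexyl–ONO₂ > cyclohexyl–OPO(OH)₂ > cyclohexyl–OBz

Identical carbon frameworks mean the comparison reduces to leaving-group quality.
Rank by basicity of the departing species: weakest base leaves most easily.
cyclohexyl–N₂⁺ loses N₂: no meaningful conjugate acid; N₂ departs as an exceptionally stable neutral molecule
cyclohexyl–OTf loses OTf⁻: pKₐ(CF₃SO₃H (triflic acid)) ≈ -14
cyclohexyl–ONs loses ONs⁻: pKₐ(p-O₂NC₆H₄SO₃H) ≈ -3.5
cyclohexyl–ONO₂ loses NO₃⁻: pKₐ(HNO₃) ≈ -1.3
cyclohexyl–OPO(OH)₂ loses H₂PO₄⁻: pKₐ(H₃PO₄) ≈ 2.1
cyclohexyl–OBz loses PhCOO⁻: pKₐ(C₆H₅COOH) ≈ 4.2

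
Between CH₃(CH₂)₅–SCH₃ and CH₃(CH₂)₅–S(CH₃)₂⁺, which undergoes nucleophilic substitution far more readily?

CH₃(CH₂)₅–S(CH₃)₂⁺

From CH₃(CH₂)₅–SCH₃ the departing group would be RS⁻ (pKₐ(RSH (a thiol)) ≈ 10.5). Moderately basic; rarely leaves without activation.
From CH₃(CH₂)₅–S(CH₃)₂⁺ the leaving group is SR'₂ (pKₐ(R'₂SH⁺) ≈ -7). Neutral; leaves from a sulfonium salt (R–SR'₂⁺).
(In practice CH₃(CH₂)₅–S(CH₃)₂⁺ is made from CH₃(CH₂)₅–SCH₃ by S-methylation with CH₃I, allowing neutral dimethyl sulfide, rather than methanethiolate, to depart.)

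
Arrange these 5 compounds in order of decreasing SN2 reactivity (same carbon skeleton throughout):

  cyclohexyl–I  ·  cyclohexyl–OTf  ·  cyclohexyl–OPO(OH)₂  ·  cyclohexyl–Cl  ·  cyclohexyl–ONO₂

cyclohexyl–OTf > cyclohexyl–I > cyclohexyl–Cl > cyclohexyl–ONO₂ > cyclohexyl–OPO(OH)₂

Same R in every case — rank the leaving groups.
Leaving-group ability tracks the stability of the departed species; conjugate-acid pKₐ is the usual yardstick (lower pKₐ → better LG).
cyclohexyl–OTf loses OTf⁻: pKₐ(CF₃SO₃H (triflic acid)) ≈ -14
cyclohexyl–I loses I⁻: pKₐ(HI) ≈ -10
cyclohexyl–Cl loses Cl⁻: pKₐ(HCl) ≈ -7
cyclohexyl–ONO₂ loses NO₃⁻: pKₐ(HNO₃) ≈ -1.3
cyclohexyl–OPO(OH)₂ loses H₂PO₄⁻: pKₐ(H₃PO₄) ≈ 2.1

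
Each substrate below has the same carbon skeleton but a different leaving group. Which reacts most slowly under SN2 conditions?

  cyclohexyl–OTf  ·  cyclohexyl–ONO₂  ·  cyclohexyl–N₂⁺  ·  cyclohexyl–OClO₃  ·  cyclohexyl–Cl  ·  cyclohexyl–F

With the same alkyl group throughout, only the leaving group differentiates the rates.
Rank by basicity of the departing species: weakest base leaves most easily.
cyclohexyl–N₂⁺ loses N₂: no meaningful conjugate acid; N₂ departs as an exceptionally stable neutral molecule
cyclohexyl–OTf loses OTf⁻: pKₐ(CF₃SO₃H (triflic acid)) ≈ -14
cyclohexyl–OClO₃ loses ClO₄⁻: pKₐ(HClO₄) ≈ -10
cyclohexyl–Cl loses Cl⁻: pKₐ(HCl) ≈ -7
cyclohexyl–ONO₂ loses NO₃⁻: pKₐ(HNO₃) ≈ -1.3
cyclohexyl–F loses F⁻: pKₐ(HF) ≈ 3.2

cyclohexyl–F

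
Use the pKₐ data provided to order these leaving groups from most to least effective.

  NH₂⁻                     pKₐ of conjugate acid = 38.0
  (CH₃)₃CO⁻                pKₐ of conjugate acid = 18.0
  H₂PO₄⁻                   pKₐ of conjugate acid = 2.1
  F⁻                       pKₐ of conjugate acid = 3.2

Lower conjugate-acid pKₐ ⇒ weaker base ⇒ better leaving group.
Sorting by the given values: H₂PO₄⁻ (2.1), F⁻ (3.2), (CH₃)₃CO⁻ (18.0), NH₂⁻ (38.0).

H₂PO₄⁻ > F⁻ > (CH₃)₃CO⁻ > NH₂⁻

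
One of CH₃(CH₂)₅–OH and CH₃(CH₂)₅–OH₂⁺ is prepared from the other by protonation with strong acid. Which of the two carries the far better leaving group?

CH₃(CH₂)₅–OH₂⁺

From CH₃(CH₂)₅–OH the departing group would be OH⁻ (pKₐ(H₂O) ≈ 15.7). Strong base; essentially never leaves without prior activation.
From CH₃(CH₂)₅–OH₂⁺ the leaving group is H₂O (pKₐ(H₃O⁺) ≈ -1.7). Neutral; leaves from a protonated alcohol (R–OH₂⁺).
Protonation with strong acid works by converting the leaving group from hydroxide to neutral water, making CH₃(CH₂)₅–OH₂⁺ enormously more reactive.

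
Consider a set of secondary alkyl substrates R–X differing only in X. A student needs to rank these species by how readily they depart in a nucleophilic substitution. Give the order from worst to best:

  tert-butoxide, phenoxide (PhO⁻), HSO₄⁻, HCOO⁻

tert-butoxide < phenoxide (PhO⁻) < HCOO⁻ < HSO₄⁻

The more stable X⁻ (or X) is on its own — i.e. the weaker a base it is — the better a leaving group it makes.
HSO₄⁻: pKₐ(H₂SO₄) ≈ -3
HCOO⁻: pKₐ(HCOOH) ≈ 3.8 — resonance-stabilised carboxylate
phenoxide (PhO⁻): pKₐ(C₆H₅OH (phenol)) ≈ 10
tert-butoxide: pKₐ(t-BuOH) ≈ 18 — bulky, strongly basic alkoxide
The question asks for worst first, so the sequence is read in increasing leaving-group ability.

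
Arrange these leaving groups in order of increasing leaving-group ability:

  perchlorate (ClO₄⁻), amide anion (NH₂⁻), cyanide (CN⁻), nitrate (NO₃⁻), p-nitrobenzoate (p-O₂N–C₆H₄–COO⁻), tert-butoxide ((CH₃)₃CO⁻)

amide anion (NH₂⁻) < tert-butoxide ((CH₃)₃CO⁻) < cyanide (CN⁻) < p-nitrobenzoate (p-O₂N–C₆H₄–COO⁻) < nitrate (NO₃⁻) < perchlorate (ClO₄⁻)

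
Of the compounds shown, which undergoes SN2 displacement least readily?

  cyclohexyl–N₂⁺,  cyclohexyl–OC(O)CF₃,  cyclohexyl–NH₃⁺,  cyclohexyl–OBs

cyclohexyl–NH₃⁺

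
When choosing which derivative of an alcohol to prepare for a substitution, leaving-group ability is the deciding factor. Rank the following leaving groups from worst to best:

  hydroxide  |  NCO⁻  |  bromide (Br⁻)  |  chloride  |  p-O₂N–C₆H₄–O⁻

hydroxide < p-O₂N–C₆H₄–O⁻ < NCO⁻ < chloride < bromide (Br⁻)

Rank by basicity of the departing species: weakest base leaves most easily.
bromide (Br⁻): pKₐ(HBr) ≈ -9
chloride: pKₐ(HCl) ≈ -7
NCO⁻: pKₐ(HOCN) ≈ 3.5
p-O₂N–C₆H₄–O⁻: pKₐ(p-nitrophenol) ≈ 7.2
hydroxide: pKₐ(H₂O) ≈ 15.7
The question asks for worst first, so the sequence is read in increasing leaving-group ability.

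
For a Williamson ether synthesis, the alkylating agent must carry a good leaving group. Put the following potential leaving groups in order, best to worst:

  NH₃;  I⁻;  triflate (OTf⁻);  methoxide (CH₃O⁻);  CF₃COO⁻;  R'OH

triflate (OTf⁻) > I⁻ > R'OH > CF₃COO⁻ > NH₃ > methoxide (CH₃O⁻)

A good leaving group is a weak base: the lower the pKₐ of its conjugate acid, the more readily it departs.
triflate (OTf⁻): pKₐ(CF₃SO₃H (triflic acid)) ≈ -14 — charge spread over three oxygens and a CF₃ group; the premier leaving group in synthesis
I⁻: pKₐ(HI) ≈ -10 — large, highly polarisable; very weak base
R'OH: pKₐ(R'OH₂⁺) ≈ -2.4 — neutral; leaves from a protonated ether (an oxonium ion, R–O(H)R'⁺)
CF₃COO⁻: pKₐ(CF₃COOH) ≈ 0.2
NH₃: pKₐ(NH₄⁺) ≈ 9.2 — neutral but moderately basic; leaves from R–NH₃⁺
methoxide (CH₃O⁻): pKₐ(CH₃OH) ≈ 15.5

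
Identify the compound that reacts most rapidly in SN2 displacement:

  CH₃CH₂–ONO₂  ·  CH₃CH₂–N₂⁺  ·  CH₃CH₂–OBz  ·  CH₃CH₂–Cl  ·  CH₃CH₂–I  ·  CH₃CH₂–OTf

CH₃CH₂–N₂⁺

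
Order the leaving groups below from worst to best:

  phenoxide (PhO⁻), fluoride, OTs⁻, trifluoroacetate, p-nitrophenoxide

OTs⁻: pKₐ(p-CH₃C₆H₄SO₃H (TsOH)) ≈ -2.8
trifluoroacetate: pKₐ(CF₃COOH) ≈ 0.2 — strongly electron-withdrawing CF₃ stabilises the carboxylate
fluoride: pKₐ(HF) ≈ 3.2 — small and strongly basic; the poor halide leaving group
p-nitrophenoxide: pKₐ(p-nitrophenol) ≈ 7.2 — nitro group delocalises the charge; the classic chromogenic LG
phenoxide (PhO⁻): pKₐ(C₆H₅OH (phenol)) ≈ 10 — resonance into the ring helps, but still a poor LG
The question asks for worst first, so the sequence is read in increasing leaving-group ability.

phenoxide (PhO⁻) < p-nitrophenoxide < fluoride < trifluoroacetate < OTs⁻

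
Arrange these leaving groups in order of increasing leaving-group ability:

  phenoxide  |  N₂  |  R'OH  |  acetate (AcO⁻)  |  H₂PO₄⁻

phenoxide < acetate (AcO⁻) < H₂PO₄⁻ < R'OH < N₂

The more stable X⁻ (or X) is on its own — i.e. the weaker a base it is — the better a leaving group it makes.
N₂: no meaningful conjugate acid; N₂ departs as an exceptionally stable neutral molecule
R'OH: pKₐ(R'OH₂⁺) ≈ -2.4
H₂PO₄⁻: pKₐ(H₃PO₄) ≈ 2.1
acetate (AcO⁻): pKₐ(CH₃COOH) ≈ 4.8
phenoxide: pKₐ(C₆H₅OH (phenol)) ≈ 10
Reversing gives the worst-to-best order requested.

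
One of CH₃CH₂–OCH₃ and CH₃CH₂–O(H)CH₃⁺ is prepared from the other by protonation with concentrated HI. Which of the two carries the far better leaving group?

CH₃CH₂–O(H)CH₃⁺

From CH₃CH₂–OCH₃ the departing group would be CH₃O⁻ (pKₐ(CH₃OH) ≈ 15.5). Strong base; alkoxides do not leave unassisted.
From CH₃CH₂–O(H)CH₃⁺ the leaving group is R'OH (pKₐ(R'OH₂⁺) ≈ -2.4). Neutral; leaves from a protonated ether (an oxonium ion, R–O(H)R'⁺).
Protonation with concentrated HI works by allowing neutral methanol, rather than methoxide, to depart, making CH₃CH₂–O(H)CH₃⁺ enormously more reactive.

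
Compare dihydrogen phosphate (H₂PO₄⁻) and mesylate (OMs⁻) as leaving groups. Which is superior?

mesylate (OMs⁻) is the better leaving group.
pKₐ(CH₃SO₃H (MsOH)) ≈ -1.9 versus pKₐ(H₃PO₄) ≈ 2.1: mesylate (OMs⁻) is the much weaker base.
Resonance-delocalised alkanesulfonate.

mesylate (OMs⁻)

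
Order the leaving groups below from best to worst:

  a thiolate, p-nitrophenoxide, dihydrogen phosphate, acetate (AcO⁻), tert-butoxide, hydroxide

dihydrogen phosphate > acetate (AcO⁻) > p-nitrophenoxide > a thiolate > hydroxide > tert-butoxide

The more stable X⁻ (or X) is on its own — i.e. the weaker a base it is — the better a leaving group it makes.
dihydrogen phosphate: pKₐ(H₃PO₄) ≈ 2.1
acetate (AcO⁻): pKₐ(CH₃COOH) ≈ 4.8 — resonance-stabilised but still a weak base
p-nitrophenoxide: pKₐ(p-nitrophenol) ≈ 7.2
a thiolate: pKₐ(RSH (a thiol)) ≈ 10.5
hydroxide: pKₐ(H₂O) ≈ 15.7 — strong base; essentially never leaves without prior activation
tert-butoxide: pKₐ(t-BuOH) ≈ 18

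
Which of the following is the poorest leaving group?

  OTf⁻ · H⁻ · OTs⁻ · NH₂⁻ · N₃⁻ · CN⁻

NH₂⁻

Leaving-group ability tracks the stability of the departed species; conjugate-acid pKₐ is the usual yardstick (lower pKₐ → better LG).
OTf⁻: pKₐ(CF₃SO₃H (triflic acid)) ≈ -14
OTs⁻: pKₐ(p-CH₃C₆H₄SO₃H (TsOH)) ≈ -2.8
N₃⁻: pKₐ(HN₃) ≈ 4.7
CN⁻: pKₐ(HCN) ≈ 9.2
H⁻: pKₐ(H₂) ≈ 36
NH₂⁻: pKₐ(NH₃) ≈ 38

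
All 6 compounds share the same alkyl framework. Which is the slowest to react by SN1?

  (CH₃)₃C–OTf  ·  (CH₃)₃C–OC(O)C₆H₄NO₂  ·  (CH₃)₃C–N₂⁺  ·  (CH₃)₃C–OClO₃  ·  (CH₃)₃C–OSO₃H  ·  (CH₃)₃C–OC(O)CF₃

The skeletons are identical, so relative rate is governed entirely by leaving-group ability.
The more stable X⁻ (or X) is on its own — i.e. the weaker a base it is — the better a leaving group it makes.
(CH₃)₃C–N₂⁺ loses N₂: no meaningful conjugate acid; N₂ departs as an exceptionally stable neutral molecule
(CH₃)₃C–OTf loses OTf⁻: pKₐ(CF₃SO₃H (triflic acid)) ≈ -14
(CH₃)₃C–OClO₃ loses ClO₄⁻: pKₐ(HClO₄) ≈ -10
(CH₃)₃C–OSO₃H loses HSO₄⁻: pKₐ(H₂SO₄) ≈ -3
(CH₃)₃C–OC(O)CF₃ loses CF₃COO⁻: pKₐ(CF₃COOH) ≈ 0.2
(CH₃)₃C–OC(O)C₆H₄NO₂ loses p-O₂N–C₆H₄–COO⁻: pKₐ(p-nitrobenzoic acid) ≈ 3.4

(CH₃)₃C–OC(O)C₆H₄NO₂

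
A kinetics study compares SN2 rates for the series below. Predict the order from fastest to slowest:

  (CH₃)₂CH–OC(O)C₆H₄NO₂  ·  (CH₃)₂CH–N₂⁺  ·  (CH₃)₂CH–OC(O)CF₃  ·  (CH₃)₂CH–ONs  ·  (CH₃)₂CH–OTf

(CH₃)₂CH–N₂⁺ > (CH₃)₂CH–OTf > (CH₃)₂CH–ONs > (CH₃)₂CH–OC(O)CF₃ > (CH₃)₂CH–OC(O)C₆H₄NO₂

Identical carbon frameworks mean the comparison reduces to leaving-group quality.
Rank by basicity of the departing species: weakest base leaves most easily.
(CH₃)₂CH–N₂⁺ loses N₂: no meaningful conjugate acid; N₂ departs as an exceptionally stable neutral molecule
(CH₃)₂CH–OTf loses OTf⁻: pKₐ(CF₃SO₃H (triflic acid)) ≈ -14
(CH₃)₂CH–ONs loses ONs⁻: pKₐ(p-O₂NC₆H₄SO₃H) ≈ -3.5
(CH₃)₂CH–OC(O)CF₃ loses CF₃COO⁻: pKₐ(CF₃COOH) ≈ 0.2
(CH₃)₂CH–OC(O)C₆H₄NO₂ loses p-O₂N–C₆H₄–COO⁻: pKₐ(p-nitrobenzoic acid) ≈ 3.4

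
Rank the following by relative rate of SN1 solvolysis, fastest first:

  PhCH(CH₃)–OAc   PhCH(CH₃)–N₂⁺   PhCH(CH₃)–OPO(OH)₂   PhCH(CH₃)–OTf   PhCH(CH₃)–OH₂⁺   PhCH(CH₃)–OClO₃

PhCH(CH₃)–N₂⁺ > PhCH(CH₃)–OTf > PhCH(CH₃)–OClO₃ > PhCH(CH₃)–OH₂⁺ > PhCH(CH₃)–OPO(OH)₂ > PhCH(CH₃)–OAc

Identical carbon frameworks mean the comparison reduces to leaving-group quality.
Leaving-group ability tracks the stability of the departed species; conjugate-acid pKₐ is the usual yardstick (lower pKₐ → better LG).
PhCH(CH₃)–N₂⁺ loses N₂: no meaningful conjugate acid; N₂ departs as an exceptionally stable neutral molecule
PhCH(CH₃)–OTf loses OTf⁻: pKₐ(CF₃SO₃H (triflic acid)) ≈ -14
PhCH(CH₃)–OClO₃ loses ClO₄⁻: pKₐ(HClO₄) ≈ -10
PhCH(CH₃)–OH₂⁺ loses H₂O: pKₐ(H₃O⁺) ≈ -1.7
PhCH(CH₃)–OPO(OH)₂ loses H₂PO₄⁻: pKₐ(H₃PO₄) ≈ 2.1
PhCH(CH₃)–OAc loses AcO⁻: pKₐ(CH₃COOH) ≈ 4.8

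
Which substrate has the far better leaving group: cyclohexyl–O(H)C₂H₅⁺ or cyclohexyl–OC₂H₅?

cyclohexyl–O(H)C₂H₅⁺

From cyclohexyl–OC₂H₅ the departing group would be CH₃CH₂O⁻ (pKₐ(CH₃CH₂OH) ≈ 16). Strong base; alkoxides do not leave unassisted.
From cyclohexyl–O(H)C₂H₅⁺ the leaving group is R'OH (pKₐ(R'OH₂⁺) ≈ -2.4). Neutral; leaves from a protonated ether (an oxonium ion, R–O(H)R'⁺).
(In practice cyclohexyl–O(H)C₂H₅⁺ is made from cyclohexyl–OC₂H₅ by protonation with concentrated HBr, allowing neutral ethanol, rather than ethoxide, to depart.)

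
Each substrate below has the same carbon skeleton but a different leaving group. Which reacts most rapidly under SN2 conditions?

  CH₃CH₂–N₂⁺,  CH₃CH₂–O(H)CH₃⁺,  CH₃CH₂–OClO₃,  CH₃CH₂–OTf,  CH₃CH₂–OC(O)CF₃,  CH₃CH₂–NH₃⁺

Identical carbon frameworks mean the comparison reduces to leaving-group quality.
The more stable X⁻ (or X) is on its own — i.e. the weaker a base it is — the better a leaving group it makes.
CH₃CH₂–N₂⁺ loses N₂: no meaningful conjugate acid; N₂ departs as an exceptionally stable neutral molecule
CH₃CH₂–OTf loses OTf⁻: pKₐ(CF₃SO₃H (triflic acid)) ≈ -14
CH₃CH₂–OClO₃ loses ClO₄⁻: pKₐ(HClO₄) ≈ -10
CH₃CH₂–O(H)CH₃⁺ loses R'OH: pKₐ(R'OH₂⁺) ≈ -2.4
CH₃CH₂–OC(O)CF₃ loses CF₃COO⁻: pKₐ(CF₃COOH) ≈ 0.2
CH₃CH₂–NH₃⁺ loses NH₃: pKₐ(NH₄⁺) ≈ 9.2

CH₃CH₂–N₂⁺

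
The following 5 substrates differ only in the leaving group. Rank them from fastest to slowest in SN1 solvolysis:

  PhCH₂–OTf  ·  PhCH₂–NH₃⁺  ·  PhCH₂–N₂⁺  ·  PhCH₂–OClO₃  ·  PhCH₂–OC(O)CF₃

Same R in every case — rank the leaving groups.
A good leaving group is a weak base: the lower the pKₐ of its conjugate acid, the more readily it departs.
PhCH₂–N₂⁺ loses N₂: no meaningful conjugate acid; N₂ departs as an exceptionally stable neutral molecule
PhCH₂–OTf loses OTf⁻: pKₐ(CF₃SO₃H (triflic acid)) ≈ -14
PhCH₂–OClO₃ loses ClO₄⁻: pKₐ(HClO₄) ≈ -10
PhCH₂–OC(O)CF₃ loses CF₃COO⁻: pKₐ(CF₃COOH) ≈ 0.2
PhCH₂–NH₃⁺ loses NH₃: pKₐ(NH₄⁺) ≈ 9.2

PhCH₂–N₂⁺ > PhCH₂–OTf > PhCH₂–OClO₃ > PhCH₂–OC(O)CF₃ > PhCH₂–NH₃⁺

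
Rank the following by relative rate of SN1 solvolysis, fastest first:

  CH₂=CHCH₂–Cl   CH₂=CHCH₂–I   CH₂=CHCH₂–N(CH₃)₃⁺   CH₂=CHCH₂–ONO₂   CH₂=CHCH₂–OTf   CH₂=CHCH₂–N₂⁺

Same R in every case — rank the leaving groups.
Leaving-group ability tracks the stability of the departed species; conjugate-acid pKₐ is the usual yardstick (lower pKₐ → better LG).
CH₂=CHCH₂–N₂⁺ loses N₂: no meaningful conjugate acid; N₂ departs as an exceptionally stable neutral molecule
CH₂=CHCH₂–OTf loses OTf⁻: pKₐ(CF₃SO₃H (triflic acid)) ≈ -14
CH₂=CHCH₂–I loses I⁻: pKₐ(HI) ≈ -10
CH₂=CHCH₂–Cl loses Cl⁻: pKₐ(HCl) ≈ -7
CH₂=CHCH₂–ONO₂ loses NO₃⁻: pKₐ(HNO₃) ≈ -1.3
CH₂=CHCH₂–N(CH₃)₃⁺ loses NR'₃: pKₐ(R'₃NH⁺) ≈ 10.7

CH₂=CHCH₂–N₂⁺ > CH₂=CHCH₂–OTf > CH₂=CHCH₂–I > CH₂=CHCH₂–Cl > CH₂=CHCH₂–ONO₂ > CH₂=CHCH₂–N(CH₃)₃⁺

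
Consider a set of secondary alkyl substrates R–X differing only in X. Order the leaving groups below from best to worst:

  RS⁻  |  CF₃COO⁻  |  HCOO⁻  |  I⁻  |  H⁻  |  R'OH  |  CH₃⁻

I⁻ > R'OH > CF₃COO⁻ > HCOO⁻ > RS⁻ > H⁻ > CH₃⁻

The more stable X⁻ (or X) is on its own — i.e. the weaker a base it is — the better a leaving group it makes.
I⁻: pKₐ(HI) ≈ -10
R'OH: pKₐ(R'OH₂⁺) ≈ -2.4
CF₃COO⁻: pKₐ(CF₃COOH) ≈ 0.2
HCOO⁻: pKₐ(HCOOH) ≈ 3.8
RS⁻: pKₐ(RSH (a thiol)) ≈ 10.5
H⁻: pKₐ(H₂) ≈ 36
CH₃⁻: pKₐ(CH₄) ≈ 48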